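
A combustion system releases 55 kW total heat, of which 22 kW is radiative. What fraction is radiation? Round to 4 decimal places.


f_rad = Q_rad / Q_total
f_rad = 22 / 55 = 0.4000


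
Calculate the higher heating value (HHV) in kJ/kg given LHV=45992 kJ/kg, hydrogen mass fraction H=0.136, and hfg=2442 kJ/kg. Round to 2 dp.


HHV = LHV + hfg * 9 * H
Water addition = 2442 * 9 * 0.136 = 2989.008 kJ/kg
HHV = 45992 + 2989.008 = 48981.01 kJ/kg


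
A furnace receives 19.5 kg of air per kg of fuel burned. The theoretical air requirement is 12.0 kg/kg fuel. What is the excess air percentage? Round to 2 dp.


Excess air = actual - stoichiometric = 19.5 - 12.0 = 7.50 kg/kg fuel
Excess air % = (excess / stoich) * 100 = (7.50 / 12.0) * 100 = 62.50%


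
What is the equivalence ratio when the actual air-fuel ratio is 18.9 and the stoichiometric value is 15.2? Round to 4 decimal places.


phi = AFR_stoich / AFR_actual
phi = 15.2 / 18.9 = 0.8042


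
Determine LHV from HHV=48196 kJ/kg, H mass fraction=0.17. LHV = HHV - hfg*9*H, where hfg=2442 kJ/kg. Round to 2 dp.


LHV = HHV - hfg * 9 * H
Water correction = 2442 * 9 * 0.17 = 3736.260 kJ/kg
LHV = 48196 - 3736.260 = 44459.74 kJ/kg


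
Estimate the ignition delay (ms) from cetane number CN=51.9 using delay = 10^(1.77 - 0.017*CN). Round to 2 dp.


delay = 10^(1.77 - 0.017*CN)
Exponent = 1.77 - 0.017*51.9 = 0.8877
delay = 10^0.8877 = 7.72 ms


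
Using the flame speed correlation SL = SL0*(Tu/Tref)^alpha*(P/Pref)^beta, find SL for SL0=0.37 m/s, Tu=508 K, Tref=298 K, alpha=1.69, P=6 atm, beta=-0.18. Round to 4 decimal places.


SL = SL0 * (Tu/Tref)^alpha * (P/Pref)^beta
T ratio = 508/298 = 1.70469799
(T ratio)^alpha = 1.70469799^1.69 = 2.463112
(P/Pref)^beta = 6^(-0.18) = 0.724324
SL = 0.37 * 2.463112 * 0.724324 = 0.6601 m/s


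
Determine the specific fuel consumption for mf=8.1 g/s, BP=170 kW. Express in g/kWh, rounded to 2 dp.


SFC = (mf / BP) * 3600
Rate = 8.1 / 170 = 0.047647 g/(s*kW)
SFC = 0.047647 * 3600 = 171.53 g/kWh


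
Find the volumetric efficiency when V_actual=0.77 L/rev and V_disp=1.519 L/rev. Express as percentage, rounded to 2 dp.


eta_v = (V_actual / V_disp) * 100
Ratio = 0.77 / 1.519 = 0.5069
eta_v = 0.5069 * 100 = 50.69%


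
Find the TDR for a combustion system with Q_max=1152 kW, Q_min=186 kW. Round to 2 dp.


TDR = Q_max / Q_min
TDR = 1152 / 186 = 6.19


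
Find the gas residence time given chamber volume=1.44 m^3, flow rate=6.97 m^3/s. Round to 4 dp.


tau = V / Q_flow
tau = 1.44 / 6.97 = 0.2066 s


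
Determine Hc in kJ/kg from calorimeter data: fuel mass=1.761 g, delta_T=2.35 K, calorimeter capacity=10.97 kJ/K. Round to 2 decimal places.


Hc = C_cal * delta_T / m_fuel
Q_released = 10.97 * 2.35 = 25.7795 kJ
m_fuel = 1.761 g = 1.761/1000 kg = 0.001761 kg
Hc = 25.7795 / 0.001761 = 14639.13 kJ/kg


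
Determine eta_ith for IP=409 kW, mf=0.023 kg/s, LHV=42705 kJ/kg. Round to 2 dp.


eta_ith = (IP / (mf * LHV)) * 100
Denominator = 0.023 * 42705 = 982.2150 kW
eta_ith = (409 / 982.2150) * 100 = 41.64%


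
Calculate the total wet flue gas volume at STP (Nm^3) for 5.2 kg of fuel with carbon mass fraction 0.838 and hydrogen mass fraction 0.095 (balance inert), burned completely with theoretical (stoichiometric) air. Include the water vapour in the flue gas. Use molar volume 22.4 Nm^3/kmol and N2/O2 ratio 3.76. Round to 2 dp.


Per kg fuel: CO2 = (C/12 kmol)*22.4 = (0.838/12)*22.4 = 1.56427 Nm^3
Per kg fuel: H2O = (H/2 kmol)*22.4 = (0.095/2)*22.4 = 1.06400 Nm^3
O2 needed per kg fuel = C/12 + H/4 = 0.838/12 + 0.095/4 = 0.09358333 kmol
Per kg fuel: N2 = O2*3.76*22.4 = 0.09358333*3.76*22.4 = 7.88196 Nm^3
Total per kg = 1.56427 + 1.06400 + 7.88196 = 10.51023 Nm^3
Total = 10.51023 * 5.2 = 54.65 Nm^3


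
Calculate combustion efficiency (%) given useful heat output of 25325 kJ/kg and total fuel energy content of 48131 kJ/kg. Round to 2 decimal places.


Efficiency = (Q_useful / Q_fuel) * 100
Efficiency = (25325 / 48131) * 100
Efficiency = 0.5262 * 100 = 52.62%


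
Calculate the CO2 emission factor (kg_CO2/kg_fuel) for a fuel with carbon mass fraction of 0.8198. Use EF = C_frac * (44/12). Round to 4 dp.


EF = C_frac * (M_CO2 / M_C)
EF = 0.8198 * (44/12)
EF = 0.8198 * 3.666667 = 3.0059 kg_CO2/kg_fuel


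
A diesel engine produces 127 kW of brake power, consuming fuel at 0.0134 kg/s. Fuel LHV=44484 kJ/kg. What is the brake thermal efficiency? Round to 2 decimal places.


eta_BTE = (BP / (mf * LHV)) * 100
Denominator = 0.0134 * 44484 = 596.0856 kW
eta_BTE = (127 / 596.0856) * 100 = 21.31%


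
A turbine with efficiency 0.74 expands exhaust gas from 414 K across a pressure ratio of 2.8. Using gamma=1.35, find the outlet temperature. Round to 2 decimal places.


T_out = T_in * (1 - eta * (1 - PR^(-(gamma-1)/gamma)))
Exponent = -(1.35-1)/1.35 = -0.25925926
PR^exp = 2.8^(-0.25925926) = 0.76572026
Factor = 1 - 0.74*(1 - 0.76572026) = 0.82663299
T_out = 414 * 0.82663299 = 342.23 K


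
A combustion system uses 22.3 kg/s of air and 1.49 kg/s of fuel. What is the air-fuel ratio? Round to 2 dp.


AFR = m_air / m_fuel
AFR = 22.3 / 1.49 = 14.97


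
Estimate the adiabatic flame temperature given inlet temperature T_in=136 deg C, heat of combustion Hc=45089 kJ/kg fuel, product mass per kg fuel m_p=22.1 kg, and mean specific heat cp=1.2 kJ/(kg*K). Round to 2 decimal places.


T_ad = T_in + Hc / (m_p * cp)
Denominator = 22.1 * 1.2 = 26.5200
Temperature rise = 45089 / 26.5200 = 1700.19 K
T_ad = 136 + 1700.19 = 1836.19 deg C


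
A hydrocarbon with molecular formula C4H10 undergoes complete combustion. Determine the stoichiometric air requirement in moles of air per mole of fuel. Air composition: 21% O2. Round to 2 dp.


Balanced combustion: C4H10 + 6.5 O2 -> 4 CO2 + 5 H2O
O2 needed = C + H/4 = 4 + 10/4 = 6.50 moles
Air moles = O2 / 0.21 = 6.50 / 0.21 = 30.95 moles air


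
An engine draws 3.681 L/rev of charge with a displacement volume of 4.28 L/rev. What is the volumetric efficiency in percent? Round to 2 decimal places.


eta_v = (V_actual / V_disp) * 100
Ratio = 3.681 / 4.28 = 0.8600
eta_v = 0.8600 * 100 = 86.00%


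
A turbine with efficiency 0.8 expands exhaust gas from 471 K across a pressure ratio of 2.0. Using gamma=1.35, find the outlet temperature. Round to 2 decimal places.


T_out = T_in * (1 - eta * (1 - PR^(-(gamma-1)/gamma)))
Exponent = -(1.35-1)/1.35 = -0.25925926
PR^exp = 2.0^(-0.25925926) = 0.83551680
Factor = 1 - 0.8*(1 - 0.83551680) = 0.86841344
T_out = 471 * 0.86841344 = 409.02 K


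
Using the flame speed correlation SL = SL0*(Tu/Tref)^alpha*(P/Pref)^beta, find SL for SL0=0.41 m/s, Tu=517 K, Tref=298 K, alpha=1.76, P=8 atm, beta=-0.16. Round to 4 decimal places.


SL = SL0 * (Tu/Tref)^alpha * (P/Pref)^beta
T ratio = 517/298 = 1.73489933
(T ratio)^alpha = 1.73489933^1.76 = 2.637077
(P/Pref)^beta = 8^(-0.16) = 0.716978
SL = 0.41 * 2.637077 * 0.716978 = 0.7752 m/s


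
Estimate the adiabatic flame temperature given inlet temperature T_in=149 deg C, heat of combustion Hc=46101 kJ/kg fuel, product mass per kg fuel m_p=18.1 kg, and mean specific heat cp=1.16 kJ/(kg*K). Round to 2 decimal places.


T_ad = T_in + Hc / (m_p * cp)
Denominator = 18.1 * 1.16 = 20.9960
Temperature rise = 46101 / 20.9960 = 2195.70 K
T_ad = 149 + 2195.70 = 2344.70 deg C


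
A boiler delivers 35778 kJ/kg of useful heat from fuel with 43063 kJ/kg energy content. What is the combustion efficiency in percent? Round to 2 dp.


Efficiency = (Q_useful / Q_fuel) * 100
Efficiency = (35778 / 43063) * 100
Efficiency = 0.8308 * 100 = 83.08%


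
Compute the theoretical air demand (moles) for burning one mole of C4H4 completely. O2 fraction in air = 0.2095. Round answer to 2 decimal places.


Balanced combustion: C4H4 + 5 O2 -> 4 CO2 + 2 H2O
O2 needed = C + H/4 = 4 + 4/4 = 5.00 moles
Air moles = O2 / 0.2095 = 5.00 / 0.2095 = 23.87 moles air


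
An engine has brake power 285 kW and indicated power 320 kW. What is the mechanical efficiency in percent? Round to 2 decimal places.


eta_mech = (BP / IP) * 100
Ratio = 285 / 320 = 0.8906
eta_mech = 0.8906 * 100 = 89.06%


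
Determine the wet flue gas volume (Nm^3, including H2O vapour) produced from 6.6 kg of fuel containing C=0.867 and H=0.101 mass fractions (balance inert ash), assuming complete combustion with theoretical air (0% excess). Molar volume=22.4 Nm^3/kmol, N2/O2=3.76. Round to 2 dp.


Per kg fuel: CO2 = (C/12 kmol)*22.4 = (0.867/12)*22.4 = 1.61840 Nm^3
Per kg fuel: H2O = (H/2 kmol)*22.4 = (0.101/2)*22.4 = 1.13120 Nm^3
O2 needed per kg fuel = C/12 + H/4 = 0.867/12 + 0.101/4 = 0.09750000 kmol
Per kg fuel: N2 = O2*3.76*22.4 = 0.09750000*3.76*22.4 = 8.21184 Nm^3
Total per kg = 1.61840 + 1.13120 + 8.21184 = 10.96144 Nm^3
Total = 10.96144 * 6.6 = 72.35 Nm^3


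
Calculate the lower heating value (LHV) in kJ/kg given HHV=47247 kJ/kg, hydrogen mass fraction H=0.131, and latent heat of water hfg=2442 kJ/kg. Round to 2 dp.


LHV = HHV - hfg * 9 * H
Water correction = 2442 * 9 * 0.131 = 2879.118 kJ/kg
LHV = 47247 - 2879.118 = 44367.88 kJ/kg


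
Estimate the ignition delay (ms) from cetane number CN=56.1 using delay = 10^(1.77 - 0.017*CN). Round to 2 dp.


delay = 10^(1.77 - 0.017*CN)
Exponent = 1.77 - 0.017*56.1 = 0.8163
delay = 10^0.8163 = 6.55 ms


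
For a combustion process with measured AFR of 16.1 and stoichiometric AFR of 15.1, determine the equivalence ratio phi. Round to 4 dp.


phi = AFR_stoich / AFR_actual
phi = 15.1 / 16.1 = 0.9379


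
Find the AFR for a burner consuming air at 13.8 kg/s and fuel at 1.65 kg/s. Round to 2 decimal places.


AFR = m_air / m_fuel
AFR = 13.8 / 1.65 = 8.36


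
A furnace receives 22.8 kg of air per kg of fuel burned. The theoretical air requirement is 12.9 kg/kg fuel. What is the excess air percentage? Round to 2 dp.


Excess air = actual - stoichiometric = 22.8 - 12.9 = 9.90 kg/kg fuel
Excess air % = (excess / stoich) * 100 = (9.90 / 12.9) * 100 = 76.74%


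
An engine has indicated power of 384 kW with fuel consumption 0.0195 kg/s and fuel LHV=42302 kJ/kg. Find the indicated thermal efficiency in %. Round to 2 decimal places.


eta_ith = (IP / (mf * LHV)) * 100
Denominator = 0.0195 * 42302 = 824.8890 kW
eta_ith = (384 / 824.8890) * 100 = 46.55%


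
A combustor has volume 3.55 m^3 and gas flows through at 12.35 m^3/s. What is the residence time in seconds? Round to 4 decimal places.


tau = V / Q_flow
tau = 3.55 / 12.35 = 0.2874 s


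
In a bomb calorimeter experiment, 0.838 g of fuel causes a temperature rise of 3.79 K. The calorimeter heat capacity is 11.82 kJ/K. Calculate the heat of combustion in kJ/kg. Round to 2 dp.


Hc = C_cal * delta_T / m_fuel
Q_released = 11.82 * 3.79 = 44.7978 kJ
m_fuel = 0.838 g = 0.838/1000 kg = 0.000838 kg
Hc = 44.7978 / 0.000838 = 53458.00 kJ/kg


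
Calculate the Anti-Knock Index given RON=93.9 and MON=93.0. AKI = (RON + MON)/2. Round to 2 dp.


AKI = (RON + MON) / 2
AKI = (93.9 + 93.0) / 2
AKI = 186.9 / 2 = 93.45


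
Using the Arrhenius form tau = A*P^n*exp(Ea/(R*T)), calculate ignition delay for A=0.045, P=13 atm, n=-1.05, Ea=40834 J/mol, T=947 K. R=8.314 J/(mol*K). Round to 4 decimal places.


tau = A * P^n * exp(Ea/(R*T))
P^n = 13^(-1.05) = 0.06766428
Ea/(R*T) = 40834/(8.314*947) = 5.186351
exp(Ea/(R*T)) = 178.814908
tau = 0.045 * 0.06766428 * 178.814908 = 0.5445 ms


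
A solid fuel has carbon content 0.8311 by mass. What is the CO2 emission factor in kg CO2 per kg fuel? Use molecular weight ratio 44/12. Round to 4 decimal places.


EF = C_frac * (M_CO2 / M_C)
EF = 0.8311 * (44/12)
EF = 0.8311 * 3.666667 = 3.0474 kg_CO2/kg_fuel


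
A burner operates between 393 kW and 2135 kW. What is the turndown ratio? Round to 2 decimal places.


TDR = Q_max / Q_min
TDR = 2135 / 393 = 5.43


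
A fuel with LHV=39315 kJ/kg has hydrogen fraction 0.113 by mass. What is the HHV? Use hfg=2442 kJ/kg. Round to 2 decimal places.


HHV = LHV + hfg * 9 * H
Water addition = 2442 * 9 * 0.113 = 2483.514 kJ/kg
HHV = 39315 + 2483.514 = 41798.51 kJ/kg


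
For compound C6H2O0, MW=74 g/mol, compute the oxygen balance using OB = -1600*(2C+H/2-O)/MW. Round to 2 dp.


OB = -1600 * (2C + H/2 - O) / MW
Inner = 2*6 + 2/2 - 0 = 13.00
OB = -1600 * 13.00 / 74 = -281.08%


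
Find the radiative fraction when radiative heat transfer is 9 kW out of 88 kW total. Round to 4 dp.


f_rad = Q_rad / Q_total
f_rad = 9 / 88 = 0.1023


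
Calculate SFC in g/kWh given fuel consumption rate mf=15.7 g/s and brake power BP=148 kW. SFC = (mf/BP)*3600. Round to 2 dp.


SFC = (mf / BP) * 3600
Rate = 15.7 / 148 = 0.106081 g/(s*kW)
SFC = 0.106081 * 3600 = 381.89 g/kWh


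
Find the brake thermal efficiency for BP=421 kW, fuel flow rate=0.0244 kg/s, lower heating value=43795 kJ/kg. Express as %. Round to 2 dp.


eta_BTE = (BP / (mf * LHV)) * 100
Denominator = 0.0244 * 43795 = 1068.5980 kW
eta_BTE = (421 / 1068.5980) * 100 = 39.40%


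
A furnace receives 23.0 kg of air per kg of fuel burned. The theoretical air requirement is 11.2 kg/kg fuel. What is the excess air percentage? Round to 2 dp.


Excess air = actual - stoichiometric = 23.0 - 11.2 = 11.80 kg/kg fuel
Excess air % = (excess / stoich) * 100 = (11.80 / 11.2) * 100 = 105.36%


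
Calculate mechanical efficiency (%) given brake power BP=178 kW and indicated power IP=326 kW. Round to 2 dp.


eta_mech = (BP / IP) * 100
Ratio = 178 / 326 = 0.5460
eta_mech = 0.5460 * 100 = 54.60%


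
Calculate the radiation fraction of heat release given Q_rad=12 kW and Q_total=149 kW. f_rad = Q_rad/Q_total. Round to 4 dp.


f_rad = Q_rad / Q_total
f_rad = 12 / 149 = 0.0805


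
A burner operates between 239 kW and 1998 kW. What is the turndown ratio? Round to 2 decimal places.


TDR = Q_max / Q_min
TDR = 1998 / 239 = 8.36


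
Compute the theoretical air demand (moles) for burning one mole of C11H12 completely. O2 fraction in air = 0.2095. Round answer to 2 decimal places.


Balanced combustion: C11H12 + 14 O2 -> 11 CO2 + 6 H2O
O2 needed = C + H/4 = 11 + 12/4 = 14.00 moles
Air moles = O2 / 0.2095 = 14.00 / 0.2095 = 66.83 moles air


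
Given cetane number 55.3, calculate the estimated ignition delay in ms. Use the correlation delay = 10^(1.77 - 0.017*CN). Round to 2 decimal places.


delay = 10^(1.77 - 0.017*CN)
Exponent = 1.77 - 0.017*55.3 = 0.8299
delay = 10^0.8299 = 6.76 ms


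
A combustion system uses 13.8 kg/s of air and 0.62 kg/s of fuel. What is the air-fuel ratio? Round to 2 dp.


AFR = m_air / m_fuel
AFR = 13.8 / 0.62 = 22.26


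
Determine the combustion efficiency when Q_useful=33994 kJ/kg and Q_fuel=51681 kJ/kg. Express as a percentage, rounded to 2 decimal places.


Efficiency = (Q_useful / Q_fuel) * 100
Efficiency = (33994 / 51681) * 100
Efficiency = 0.6578 * 100 = 65.78%


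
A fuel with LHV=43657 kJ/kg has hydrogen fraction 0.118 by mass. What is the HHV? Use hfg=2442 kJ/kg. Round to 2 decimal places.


HHV = LHV + hfg * 9 * H
Water addition = 2442 * 9 * 0.118 = 2593.404 kJ/kg
HHV = 43657 + 2593.404 = 46250.40 kJ/kg


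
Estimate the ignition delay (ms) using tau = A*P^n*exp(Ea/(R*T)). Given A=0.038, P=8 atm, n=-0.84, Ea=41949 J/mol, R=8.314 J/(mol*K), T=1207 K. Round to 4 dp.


tau = A * P^n * exp(Ea/(R*T))
P^n = 8^(-0.84) = 0.17434296
Ea/(R*T) = 41949/(8.314*1207) = 4.180270
exp(Ea/(R*T)) = 65.383497
tau = 0.038 * 0.17434296 * 65.383497 = 0.4332 ms


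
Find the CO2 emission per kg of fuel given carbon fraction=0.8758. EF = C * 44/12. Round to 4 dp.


EF = C_frac * (M_CO2 / M_C)
EF = 0.8758 * (44/12)
EF = 0.8758 * 3.666667 = 3.2113 kg_CO2/kg_fuel


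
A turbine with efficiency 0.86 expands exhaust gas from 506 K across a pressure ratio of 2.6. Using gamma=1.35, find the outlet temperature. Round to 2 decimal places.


T_out = T_in * (1 - eta * (1 - PR^(-(gamma-1)/gamma)))
Exponent = -(1.35-1)/1.35 = -0.25925926
PR^exp = 2.6^(-0.25925926) = 0.78057442
Factor = 1 - 0.86*(1 - 0.78057442) = 0.81129400
T_out = 506 * 0.81129400 = 410.51 K


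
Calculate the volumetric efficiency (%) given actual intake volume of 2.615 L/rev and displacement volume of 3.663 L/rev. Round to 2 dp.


eta_v = (V_actual / V_disp) * 100
Ratio = 2.615 / 3.663 = 0.7139
eta_v = 0.7139 * 100 = 71.39%


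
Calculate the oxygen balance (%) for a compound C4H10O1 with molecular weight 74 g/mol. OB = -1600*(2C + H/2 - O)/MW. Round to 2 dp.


OB = -1600 * (2C + H/2 - O) / MW
Inner = 2*4 + 10/2 - 1 = 12.00
OB = -1600 * 12.00 / 74 = -259.46%


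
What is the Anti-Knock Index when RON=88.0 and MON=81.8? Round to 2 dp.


AKI = (RON + MON) / 2
AKI = (88.0 + 81.8) / 2
AKI = 169.8 / 2 = 84.90


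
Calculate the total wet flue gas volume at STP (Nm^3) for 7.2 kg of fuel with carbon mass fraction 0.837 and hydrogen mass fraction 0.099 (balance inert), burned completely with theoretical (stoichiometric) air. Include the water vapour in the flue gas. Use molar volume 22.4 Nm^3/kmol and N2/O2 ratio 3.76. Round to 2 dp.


Per kg fuel: CO2 = (C/12 kmol)*22.4 = (0.837/12)*22.4 = 1.56240 Nm^3
Per kg fuel: H2O = (H/2 kmol)*22.4 = (0.099/2)*22.4 = 1.10880 Nm^3
O2 needed per kg fuel = C/12 + H/4 = 0.837/12 + 0.099/4 = 0.09450000 kmol
Per kg fuel: N2 = O2*3.76*22.4 = 0.09450000*3.76*22.4 = 7.95917 Nm^3
Total per kg = 1.56240 + 1.10880 + 7.95917 = 10.63037 Nm^3
Total = 10.63037 * 7.2 = 76.54 Nm^3


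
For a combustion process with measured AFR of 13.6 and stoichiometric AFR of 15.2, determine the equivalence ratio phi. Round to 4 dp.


phi = AFR_stoich / AFR_actual
phi = 15.2 / 13.6 = 1.1176


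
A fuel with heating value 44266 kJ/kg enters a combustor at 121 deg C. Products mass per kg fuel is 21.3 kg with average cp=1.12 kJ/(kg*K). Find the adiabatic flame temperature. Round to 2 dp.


T_ad = T_in + Hc / (m_p * cp)
Denominator = 21.3 * 1.12 = 23.8560
Temperature rise = 44266 / 23.8560 = 1855.55 K
T_ad = 121 + 1855.55 = 1976.55 deg C


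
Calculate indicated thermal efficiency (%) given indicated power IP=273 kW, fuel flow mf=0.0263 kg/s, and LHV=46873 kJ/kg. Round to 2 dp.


eta_ith = (IP / (mf * LHV)) * 100
Denominator = 0.0263 * 46873 = 1232.7599 kW
eta_ith = (273 / 1232.7599) * 100 = 22.15%


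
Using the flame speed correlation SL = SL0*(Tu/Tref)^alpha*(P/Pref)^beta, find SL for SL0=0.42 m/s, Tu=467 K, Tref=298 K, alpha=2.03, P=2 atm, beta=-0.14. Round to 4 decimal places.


SL = SL0 * (Tu/Tref)^alpha * (P/Pref)^beta
T ratio = 467/298 = 1.56711409
(T ratio)^alpha = 1.56711409^2.03 = 2.489168
(P/Pref)^beta = 2^(-0.14) = 0.907519
SL = 0.42 * 2.489168 * 0.907519 = 0.9488 m/s


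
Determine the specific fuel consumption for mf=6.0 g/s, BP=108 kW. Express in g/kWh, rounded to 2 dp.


SFC = (mf / BP) * 3600
Rate = 6.0 / 108 = 0.055556 g/(s*kW)
SFC = 0.055556 * 3600 = 200.00 g/kWh


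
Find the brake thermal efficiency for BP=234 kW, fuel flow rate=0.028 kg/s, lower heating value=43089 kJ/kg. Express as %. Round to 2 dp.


eta_BTE = (BP / (mf * LHV)) * 100
Denominator = 0.028 * 43089 = 1206.4920 kW
eta_BTE = (234 / 1206.4920) * 100 = 19.40%


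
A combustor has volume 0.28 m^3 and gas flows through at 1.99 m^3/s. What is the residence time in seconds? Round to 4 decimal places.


tau = V / Q_flow
tau = 0.28 / 1.99 = 0.1407 s


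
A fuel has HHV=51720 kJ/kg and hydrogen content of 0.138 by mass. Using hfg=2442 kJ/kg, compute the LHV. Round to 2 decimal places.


LHV = HHV - hfg * 9 * H
Water correction = 2442 * 9 * 0.138 = 3032.964 kJ/kg
LHV = 51720 - 3032.964 = 48687.04 kJ/kg


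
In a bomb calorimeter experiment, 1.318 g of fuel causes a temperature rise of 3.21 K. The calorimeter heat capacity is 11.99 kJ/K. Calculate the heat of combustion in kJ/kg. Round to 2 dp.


Hc = C_cal * delta_T / m_fuel
Q_released = 11.99 * 3.21 = 38.4879 kJ
m_fuel = 1.318 g = 1.318/1000 kg = 0.001318 kg
Hc = 38.4879 / 0.001318 = 29201.75 kJ/kg


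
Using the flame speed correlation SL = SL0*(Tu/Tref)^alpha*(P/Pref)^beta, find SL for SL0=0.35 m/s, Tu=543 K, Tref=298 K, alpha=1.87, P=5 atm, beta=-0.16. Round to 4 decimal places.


SL = SL0 * (Tu/Tref)^alpha * (P/Pref)^beta
T ratio = 543/298 = 1.82214765
(T ratio)^alpha = 1.82214765^1.87 = 3.071081
(P/Pref)^beta = 5^(-0.16) = 0.772974
SL = 0.35 * 3.071081 * 0.772974 = 0.8309 m/s


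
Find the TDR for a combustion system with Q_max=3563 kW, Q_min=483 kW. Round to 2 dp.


TDR = Q_max / Q_min
TDR = 3563 / 483 = 7.38


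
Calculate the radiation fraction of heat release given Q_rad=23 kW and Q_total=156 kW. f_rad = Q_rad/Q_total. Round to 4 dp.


f_rad = Q_rad / Q_total
f_rad = 23 / 156 = 0.1474


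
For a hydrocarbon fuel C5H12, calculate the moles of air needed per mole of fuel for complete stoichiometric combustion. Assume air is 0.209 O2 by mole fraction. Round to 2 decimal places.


Balanced combustion: C5H12 + 8 O2 -> 5 CO2 + 6 H2O
O2 needed = C + H/4 = 5 + 12/4 = 8.00 moles
Air moles = O2 / 0.209 = 8.00 / 0.209 = 38.28 moles air


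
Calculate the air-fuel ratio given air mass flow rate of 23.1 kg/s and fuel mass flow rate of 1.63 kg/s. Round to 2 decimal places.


AFR = m_air / m_fuel
AFR = 23.1 / 1.63 = 14.17


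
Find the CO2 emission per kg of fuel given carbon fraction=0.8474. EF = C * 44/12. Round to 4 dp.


EF = C_frac * (M_CO2 / M_C)
EF = 0.8474 * (44/12)
EF = 0.8474 * 3.666667 = 3.1071 kg_CO2/kg_fuel


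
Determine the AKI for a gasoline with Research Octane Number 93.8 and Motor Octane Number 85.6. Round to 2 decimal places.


AKI = (RON + MON) / 2
AKI = (93.8 + 85.6) / 2
AKI = 179.4 / 2 = 89.70


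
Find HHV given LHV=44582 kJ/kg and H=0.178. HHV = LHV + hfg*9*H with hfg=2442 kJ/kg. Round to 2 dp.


HHV = LHV + hfg * 9 * H
Water addition = 2442 * 9 * 0.178 = 3912.084 kJ/kg
HHV = 44582 + 3912.084 = 48494.08 kJ/kg


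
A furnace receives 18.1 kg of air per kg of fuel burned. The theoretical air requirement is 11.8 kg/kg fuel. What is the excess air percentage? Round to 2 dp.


Excess air = actual - stoichiometric = 18.1 - 11.8 = 6.30 kg/kg fuel
Excess air % = (excess / stoich) * 100 = (6.30 / 11.8) * 100 = 53.39%


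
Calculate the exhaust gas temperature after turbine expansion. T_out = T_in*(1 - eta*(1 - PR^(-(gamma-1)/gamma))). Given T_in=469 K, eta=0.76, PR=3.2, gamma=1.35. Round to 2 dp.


T_out = T_in * (1 - eta * (1 - PR^(-(gamma-1)/gamma)))
Exponent = -(1.35-1)/1.35 = -0.25925926
PR^exp = 3.2^(-0.25925926) = 0.73966521
Factor = 1 - 0.76*(1 - 0.73966521) = 0.80214556
T_out = 469 * 0.80214556 = 376.21 K


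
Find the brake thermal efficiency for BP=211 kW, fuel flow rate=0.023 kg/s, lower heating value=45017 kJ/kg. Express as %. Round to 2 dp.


eta_BTE = (BP / (mf * LHV)) * 100
Denominator = 0.023 * 45017 = 1035.3910 kW
eta_BTE = (211 / 1035.3910) * 100 = 20.38%


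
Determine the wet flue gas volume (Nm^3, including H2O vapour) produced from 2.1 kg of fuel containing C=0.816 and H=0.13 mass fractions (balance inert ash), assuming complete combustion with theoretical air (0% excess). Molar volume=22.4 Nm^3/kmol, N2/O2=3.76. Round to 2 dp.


Per kg fuel: CO2 = (C/12 kmol)*22.4 = (0.816/12)*22.4 = 1.52320 Nm^3
Per kg fuel: H2O = (H/2 kmol)*22.4 = (0.13/2)*22.4 = 1.45600 Nm^3
O2 needed per kg fuel = C/12 + H/4 = 0.816/12 + 0.13/4 = 0.10050000 kmol
Per kg fuel: N2 = O2*3.76*22.4 = 0.10050000*3.76*22.4 = 8.46451 Nm^3
Total per kg = 1.52320 + 1.45600 + 8.46451 = 11.44371 Nm^3
Total = 11.44371 * 2.1 = 24.03 Nm^3


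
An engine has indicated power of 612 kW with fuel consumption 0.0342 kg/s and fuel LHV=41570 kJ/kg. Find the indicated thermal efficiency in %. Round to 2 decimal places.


eta_ith = (IP / (mf * LHV)) * 100
Denominator = 0.0342 * 41570 = 1421.6940 kW
eta_ith = (612 / 1421.6940) * 100 = 43.05%


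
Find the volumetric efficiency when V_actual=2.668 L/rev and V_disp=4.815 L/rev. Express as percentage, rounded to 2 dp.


eta_v = (V_actual / V_disp) * 100
Ratio = 2.668 / 4.815 = 0.5541
eta_v = 0.5541 * 100 = 55.41%


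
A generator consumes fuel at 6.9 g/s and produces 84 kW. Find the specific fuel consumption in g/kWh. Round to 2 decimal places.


SFC = (mf / BP) * 3600
Rate = 6.9 / 84 = 0.082143 g/(s*kW)
SFC = 0.082143 * 3600 = 295.71 g/kWh


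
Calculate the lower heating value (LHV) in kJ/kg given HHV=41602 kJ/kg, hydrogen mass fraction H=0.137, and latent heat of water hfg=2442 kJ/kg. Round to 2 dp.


LHV = HHV - hfg * 9 * H
Water correction = 2442 * 9 * 0.137 = 3010.986 kJ/kg
LHV = 41602 - 3010.986 = 38591.01 kJ/kg


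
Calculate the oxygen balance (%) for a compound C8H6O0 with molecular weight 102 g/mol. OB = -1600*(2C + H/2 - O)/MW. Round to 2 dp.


OB = -1600 * (2C + H/2 - O) / MW
Inner = 2*8 + 6/2 - 0 = 19.00
OB = -1600 * 19.00 / 102 = -298.04%


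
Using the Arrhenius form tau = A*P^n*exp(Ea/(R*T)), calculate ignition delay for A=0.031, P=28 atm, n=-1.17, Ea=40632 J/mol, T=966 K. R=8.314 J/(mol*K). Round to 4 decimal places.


tau = A * P^n * exp(Ea/(R*T))
P^n = 28^(-1.17) = 0.02026866
Ea/(R*T) = 40632/(8.314*966) = 5.059191
exp(Ea/(R*T)) = 157.463036
tau = 0.031 * 0.02026866 * 157.463036 = 0.0989 ms


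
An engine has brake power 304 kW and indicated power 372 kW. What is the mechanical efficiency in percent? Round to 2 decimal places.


eta_mech = (BP / IP) * 100
Ratio = 304 / 372 = 0.8172
eta_mech = 0.8172 * 100 = 81.72%


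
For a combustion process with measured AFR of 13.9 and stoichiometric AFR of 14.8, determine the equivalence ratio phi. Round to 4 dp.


phi = AFR_stoich / AFR_actual
phi = 14.8 / 13.9 = 1.0647


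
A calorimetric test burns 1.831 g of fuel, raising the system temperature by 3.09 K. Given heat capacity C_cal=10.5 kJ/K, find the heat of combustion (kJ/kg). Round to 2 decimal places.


Hc = C_cal * delta_T / m_fuel
Q_released = 10.5 * 3.09 = 32.4450 kJ
m_fuel = 1.831 g = 1.831/1000 kg = 0.001831 kg
Hc = 32.4450 / 0.001831 = 17719.83 kJ/kg


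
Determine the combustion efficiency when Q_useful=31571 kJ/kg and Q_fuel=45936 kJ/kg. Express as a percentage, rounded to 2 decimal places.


Efficiency = (Q_useful / Q_fuel) * 100
Efficiency = (31571 / 45936) * 100
Efficiency = 0.6873 * 100 = 68.73%


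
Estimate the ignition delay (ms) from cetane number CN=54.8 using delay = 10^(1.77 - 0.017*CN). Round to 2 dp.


delay = 10^(1.77 - 0.017*CN)
Exponent = 1.77 - 0.017*54.8 = 0.8384
delay = 10^0.8384 = 6.89 ms


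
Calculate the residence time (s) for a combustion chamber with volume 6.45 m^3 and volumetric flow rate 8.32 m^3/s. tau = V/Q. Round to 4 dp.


tau = V / Q_flow
tau = 6.45 / 8.32 = 0.7752 s


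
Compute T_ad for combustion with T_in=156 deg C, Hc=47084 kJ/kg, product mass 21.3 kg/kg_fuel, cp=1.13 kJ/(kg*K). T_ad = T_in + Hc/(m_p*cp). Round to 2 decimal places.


T_ad = T_in + Hc / (m_p * cp)
Denominator = 21.3 * 1.13 = 24.0690
Temperature rise = 47084 / 24.0690 = 1956.21 K
T_ad = 156 + 1956.21 = 2112.21 deg C


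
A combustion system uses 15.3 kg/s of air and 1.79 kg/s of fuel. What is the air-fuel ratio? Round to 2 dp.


AFR = m_air / m_fuel
AFR = 15.3 / 1.79 = 8.55


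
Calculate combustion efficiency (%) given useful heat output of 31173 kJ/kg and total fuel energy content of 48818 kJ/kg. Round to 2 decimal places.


Efficiency = (Q_useful / Q_fuel) * 100
Efficiency = (31173 / 48818) * 100
Efficiency = 0.6386 * 100 = 63.86%


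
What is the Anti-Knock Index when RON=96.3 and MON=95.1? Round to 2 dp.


AKI = (RON + MON) / 2
AKI = (96.3 + 95.1) / 2
AKI = 191.4 / 2 = 95.70


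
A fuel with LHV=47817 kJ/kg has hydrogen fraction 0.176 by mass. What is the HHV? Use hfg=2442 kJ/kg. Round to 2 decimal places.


HHV = LHV + hfg * 9 * H
Water addition = 2442 * 9 * 0.176 = 3868.128 kJ/kg
HHV = 47817 + 3868.128 = 51685.13 kJ/kg


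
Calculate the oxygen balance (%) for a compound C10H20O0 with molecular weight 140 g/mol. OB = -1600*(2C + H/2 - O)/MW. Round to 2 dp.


OB = -1600 * (2C + H/2 - O) / MW
Inner = 2*10 + 20/2 - 0 = 30.00
OB = -1600 * 30.00 / 140 = -342.86%


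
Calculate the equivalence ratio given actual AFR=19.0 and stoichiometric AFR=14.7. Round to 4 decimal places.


phi = AFR_stoich / AFR_actual
phi = 14.7 / 19.0 = 0.7737


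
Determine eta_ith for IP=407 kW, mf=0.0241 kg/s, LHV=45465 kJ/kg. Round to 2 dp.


eta_ith = (IP / (mf * LHV)) * 100
Denominator = 0.0241 * 45465 = 1095.7065 kW
eta_ith = (407 / 1095.7065) * 100 = 37.14%


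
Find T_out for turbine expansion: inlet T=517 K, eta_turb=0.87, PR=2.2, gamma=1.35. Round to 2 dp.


T_out = T_in * (1 - eta * (1 - PR^(-(gamma-1)/gamma)))
Exponent = -(1.35-1)/1.35 = -0.25925926
PR^exp = 2.2^(-0.25925926) = 0.81512413
Factor = 1 - 0.87*(1 - 0.81512413) = 0.83915799
T_out = 517 * 0.83915799 = 433.84 K


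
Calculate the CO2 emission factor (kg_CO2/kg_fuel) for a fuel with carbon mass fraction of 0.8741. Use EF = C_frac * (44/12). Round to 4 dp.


EF = C_frac * (M_CO2 / M_C)
EF = 0.8741 * (44/12)
EF = 0.8741 * 3.666667 = 3.2050 kg_CO2/kg_fuel


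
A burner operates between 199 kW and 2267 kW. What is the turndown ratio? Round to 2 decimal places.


TDR = Q_max / Q_min
TDR = 2267 / 199 = 11.39


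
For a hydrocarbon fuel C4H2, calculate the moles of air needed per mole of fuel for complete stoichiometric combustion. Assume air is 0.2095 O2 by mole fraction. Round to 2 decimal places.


Balanced combustion: C4H2 + 4.5 O2 -> 4 CO2 + 1 H2O
O2 needed = C + H/4 = 4 + 2/4 = 4.50 moles
Air moles = O2 / 0.2095 = 4.50 / 0.2095 = 21.48 moles air


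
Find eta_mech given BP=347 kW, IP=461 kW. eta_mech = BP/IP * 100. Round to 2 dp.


eta_mech = (BP / IP) * 100
Ratio = 347 / 461 = 0.7527
eta_mech = 0.7527 * 100 = 75.27%


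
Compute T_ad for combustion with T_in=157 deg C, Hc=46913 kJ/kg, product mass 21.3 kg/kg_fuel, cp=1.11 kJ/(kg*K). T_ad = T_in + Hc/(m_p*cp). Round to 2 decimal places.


T_ad = T_in + Hc / (m_p * cp)
Denominator = 21.3 * 1.11 = 23.6430
Temperature rise = 46913 / 23.6430 = 1984.22 K
T_ad = 157 + 1984.22 = 2141.22 deg C


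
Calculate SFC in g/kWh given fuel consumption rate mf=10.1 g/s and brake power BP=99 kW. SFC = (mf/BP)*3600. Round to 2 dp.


SFC = (mf / BP) * 3600
Rate = 10.1 / 99 = 0.102020 g/(s*kW)
SFC = 0.102020 * 3600 = 367.27 g/kWh


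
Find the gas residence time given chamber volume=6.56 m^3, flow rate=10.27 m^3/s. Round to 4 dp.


tau = V / Q_flow
tau = 6.56 / 10.27 = 0.6388 s


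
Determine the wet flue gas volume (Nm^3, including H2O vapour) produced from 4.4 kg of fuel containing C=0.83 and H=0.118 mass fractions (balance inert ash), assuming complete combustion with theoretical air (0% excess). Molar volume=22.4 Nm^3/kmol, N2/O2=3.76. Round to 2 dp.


Per kg fuel: CO2 = (C/12 kmol)*22.4 = (0.83/12)*22.4 = 1.54933 Nm^3
Per kg fuel: H2O = (H/2 kmol)*22.4 = (0.118/2)*22.4 = 1.32160 Nm^3
O2 needed per kg fuel = C/12 + H/4 = 0.83/12 + 0.118/4 = 0.09866667 kmol
Per kg fuel: N2 = O2*3.76*22.4 = 0.09866667*3.76*22.4 = 8.31010 Nm^3
Total per kg = 1.54933 + 1.32160 + 8.31010 = 11.18103 Nm^3
Total = 11.18103 * 4.4 = 49.20 Nm^3


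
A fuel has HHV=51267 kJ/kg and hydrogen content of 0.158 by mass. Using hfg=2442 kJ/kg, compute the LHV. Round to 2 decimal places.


LHV = HHV - hfg * 9 * H
Water correction = 2442 * 9 * 0.158 = 3472.524 kJ/kg
LHV = 51267 - 3472.524 = 47794.48 kJ/kg


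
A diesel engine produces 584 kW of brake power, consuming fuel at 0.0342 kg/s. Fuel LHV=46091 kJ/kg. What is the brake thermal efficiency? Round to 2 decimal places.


eta_BTE = (BP / (mf * LHV)) * 100
Denominator = 0.0342 * 46091 = 1576.3122 kW
eta_BTE = (584 / 1576.3122) * 100 = 37.05%


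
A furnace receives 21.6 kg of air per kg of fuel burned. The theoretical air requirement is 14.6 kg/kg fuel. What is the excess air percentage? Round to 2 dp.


Excess air = actual - stoichiometric = 21.6 - 14.6 = 7.00 kg/kg fuel
Excess air % = (excess / stoich) * 100 = (7.00 / 14.6) * 100 = 47.95%


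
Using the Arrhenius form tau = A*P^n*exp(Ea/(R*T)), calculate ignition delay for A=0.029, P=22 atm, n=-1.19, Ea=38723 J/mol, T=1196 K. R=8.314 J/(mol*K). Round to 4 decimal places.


tau = A * P^n * exp(Ea/(R*T))
P^n = 22^(-1.19) = 0.02526487
Ea/(R*T) = 38723/(8.314*1196) = 3.894286
exp(Ea/(R*T)) = 49.120948
tau = 0.029 * 0.02526487 * 49.120948 = 0.0360 ms


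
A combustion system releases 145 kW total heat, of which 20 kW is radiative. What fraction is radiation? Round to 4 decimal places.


f_rad = Q_rad / Q_total
f_rad = 20 / 145 = 0.1379


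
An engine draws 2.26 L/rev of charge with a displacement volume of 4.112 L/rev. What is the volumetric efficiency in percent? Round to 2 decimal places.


eta_v = (V_actual / V_disp) * 100
Ratio = 2.26 / 4.112 = 0.5496
eta_v = 0.5496 * 100 = 54.96%


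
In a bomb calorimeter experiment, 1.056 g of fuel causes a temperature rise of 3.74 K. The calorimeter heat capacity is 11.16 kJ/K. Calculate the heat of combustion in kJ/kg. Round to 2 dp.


Hc = C_cal * delta_T / m_fuel
Q_released = 11.16 * 3.74 = 41.7384 kJ
m_fuel = 1.056 g = 1.056/1000 kg = 0.001056 kg
Hc = 41.7384 / 0.001056 = 39525.00 kJ/kg


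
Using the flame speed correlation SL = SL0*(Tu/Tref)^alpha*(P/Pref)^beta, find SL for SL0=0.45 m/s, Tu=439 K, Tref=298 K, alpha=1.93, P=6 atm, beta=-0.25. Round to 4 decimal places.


SL = SL0 * (Tu/Tref)^alpha * (P/Pref)^beta
T ratio = 439/298 = 1.47315436
(T ratio)^alpha = 1.47315436^1.93 = 2.112123
(P/Pref)^beta = 6^(-0.25) = 0.638943
SL = 0.45 * 2.112123 * 0.638943 = 0.6073 m/s


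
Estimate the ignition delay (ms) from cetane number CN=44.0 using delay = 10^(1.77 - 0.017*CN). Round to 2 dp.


delay = 10^(1.77 - 0.017*CN)
Exponent = 1.77 - 0.017*44.0 = 1.0220
delay = 10^1.0220 = 10.52 ms


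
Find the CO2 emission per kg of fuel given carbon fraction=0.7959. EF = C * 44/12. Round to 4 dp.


EF = C_frac * (M_CO2 / M_C)
EF = 0.7959 * (44/12)
EF = 0.7959 * 3.666667 = 2.9183 kg_CO2/kg_fuel


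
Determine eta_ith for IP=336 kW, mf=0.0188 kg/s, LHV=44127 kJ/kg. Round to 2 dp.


eta_ith = (IP / (mf * LHV)) * 100
Denominator = 0.0188 * 44127 = 829.5876 kW
eta_ith = (336 / 829.5876) * 100 = 40.50%


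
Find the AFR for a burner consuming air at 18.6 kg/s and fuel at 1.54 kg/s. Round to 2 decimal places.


AFR = m_air / m_fuel
AFR = 18.6 / 1.54 = 12.08


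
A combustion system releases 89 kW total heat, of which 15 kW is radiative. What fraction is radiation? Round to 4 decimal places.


f_rad = Q_rad / Q_total
f_rad = 15 / 89 = 0.1685


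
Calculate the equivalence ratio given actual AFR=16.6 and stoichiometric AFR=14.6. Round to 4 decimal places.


phi = AFR_stoich / AFR_actual
phi = 14.6 / 16.6 = 0.8795


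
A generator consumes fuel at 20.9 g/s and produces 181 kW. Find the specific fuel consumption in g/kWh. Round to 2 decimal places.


SFC = (mf / BP) * 3600
Rate = 20.9 / 181 = 0.115470 g/(s*kW)
SFC = 0.115470 * 3600 = 415.69 g/kWh


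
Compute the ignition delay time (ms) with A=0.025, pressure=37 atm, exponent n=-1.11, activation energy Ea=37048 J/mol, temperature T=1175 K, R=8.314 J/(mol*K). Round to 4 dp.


tau = A * P^n * exp(Ea/(R*T))
P^n = 37^(-1.11) = 0.01816754
Ea/(R*T) = 37048/(8.314*1175) = 3.792424
exp(Ea/(R*T)) = 44.363806
tau = 0.025 * 0.01816754 * 44.363806 = 0.0201 ms


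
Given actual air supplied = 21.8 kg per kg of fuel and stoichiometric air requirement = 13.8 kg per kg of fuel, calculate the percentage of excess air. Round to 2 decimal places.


Excess air = actual - stoichiometric = 21.8 - 13.8 = 8.00 kg/kg fuel
Excess air % = (excess / stoich) * 100 = (8.00 / 13.8) * 100 = 57.97%


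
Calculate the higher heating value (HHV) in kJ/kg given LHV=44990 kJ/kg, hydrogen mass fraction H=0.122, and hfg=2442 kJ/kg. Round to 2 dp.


HHV = LHV + hfg * 9 * H
Water addition = 2442 * 9 * 0.122 = 2681.316 kJ/kg
HHV = 44990 + 2681.316 = 47671.32 kJ/kg


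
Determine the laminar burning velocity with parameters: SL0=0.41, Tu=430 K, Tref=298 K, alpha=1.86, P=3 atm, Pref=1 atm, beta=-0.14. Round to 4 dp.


SL = SL0 * (Tu/Tref)^alpha * (P/Pref)^beta
T ratio = 430/298 = 1.44295302
(T ratio)^alpha = 1.44295302^1.86 = 1.977922
(P/Pref)^beta = 3^(-0.14) = 0.857439
SL = 0.41 * 1.977922 * 0.857439 = 0.6953 m/s


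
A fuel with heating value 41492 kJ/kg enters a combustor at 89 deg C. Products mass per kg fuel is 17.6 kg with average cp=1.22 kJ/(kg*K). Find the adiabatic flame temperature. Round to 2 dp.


T_ad = T_in + Hc / (m_p * cp)
Denominator = 17.6 * 1.22 = 21.4720
Temperature rise = 41492 / 21.4720 = 1932.38 K
T_ad = 89 + 1932.38 = 2021.38 deg C


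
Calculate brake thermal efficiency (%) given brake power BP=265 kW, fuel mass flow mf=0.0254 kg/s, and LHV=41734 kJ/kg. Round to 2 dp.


eta_BTE = (BP / (mf * LHV)) * 100
Denominator = 0.0254 * 41734 = 1060.0436 kW
eta_BTE = (265 / 1060.0436) * 100 = 25.00%


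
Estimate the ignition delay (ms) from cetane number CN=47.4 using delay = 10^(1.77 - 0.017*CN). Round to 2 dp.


delay = 10^(1.77 - 0.017*CN)
Exponent = 1.77 - 0.017*47.4 = 0.9642
delay = 10^0.9642 = 9.21 ms


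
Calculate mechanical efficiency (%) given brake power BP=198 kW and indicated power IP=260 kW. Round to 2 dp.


eta_mech = (BP / IP) * 100
Ratio = 198 / 260 = 0.7615
eta_mech = 0.7615 * 100 = 76.15%


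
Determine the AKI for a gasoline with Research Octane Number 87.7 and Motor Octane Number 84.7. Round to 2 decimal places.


AKI = (RON + MON) / 2
AKI = (87.7 + 84.7) / 2
AKI = 172.4 / 2 = 86.20


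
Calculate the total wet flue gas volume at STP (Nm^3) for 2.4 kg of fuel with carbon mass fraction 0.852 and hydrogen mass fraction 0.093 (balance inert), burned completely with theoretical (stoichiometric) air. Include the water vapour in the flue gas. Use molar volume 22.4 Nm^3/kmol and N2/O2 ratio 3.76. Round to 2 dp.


Per kg fuel: CO2 = (C/12 kmol)*22.4 = (0.852/12)*22.4 = 1.59040 Nm^3
Per kg fuel: H2O = (H/2 kmol)*22.4 = (0.093/2)*22.4 = 1.04160 Nm^3
O2 needed per kg fuel = C/12 + H/4 = 0.852/12 + 0.093/4 = 0.09425000 kmol
Per kg fuel: N2 = O2*3.76*22.4 = 0.09425000*3.76*22.4 = 7.93811 Nm^3
Total per kg = 1.59040 + 1.04160 + 7.93811 = 10.57011 Nm^3
Total = 10.57011 * 2.4 = 25.37 Nm^3


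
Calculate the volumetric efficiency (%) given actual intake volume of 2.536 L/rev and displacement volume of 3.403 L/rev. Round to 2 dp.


eta_v = (V_actual / V_disp) * 100
Ratio = 2.536 / 3.403 = 0.7452
eta_v = 0.7452 * 100 = 74.52%


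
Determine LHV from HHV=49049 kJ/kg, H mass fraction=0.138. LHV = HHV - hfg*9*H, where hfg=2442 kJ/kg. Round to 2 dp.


LHV = HHV - hfg * 9 * H
Water correction = 2442 * 9 * 0.138 = 3032.964 kJ/kg
LHV = 49049 - 3032.964 = 46016.04 kJ/kg


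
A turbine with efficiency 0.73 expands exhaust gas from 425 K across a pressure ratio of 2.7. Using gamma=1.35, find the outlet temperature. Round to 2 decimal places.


T_out = T_in * (1 - eta * (1 - PR^(-(gamma-1)/gamma)))
Exponent = -(1.35-1)/1.35 = -0.25925926
PR^exp = 2.7^(-0.25925926) = 0.77297411
Factor = 1 - 0.73*(1 - 0.77297411) = 0.83427110
T_out = 425 * 0.83427110 = 354.57 K


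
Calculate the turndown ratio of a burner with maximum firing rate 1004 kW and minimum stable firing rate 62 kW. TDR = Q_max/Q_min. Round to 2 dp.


TDR = Q_max / Q_min
TDR = 1004 / 62 = 16.19


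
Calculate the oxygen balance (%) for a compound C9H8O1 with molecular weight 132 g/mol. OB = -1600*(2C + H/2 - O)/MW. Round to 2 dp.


OB = -1600 * (2C + H/2 - O) / MW
Inner = 2*9 + 8/2 - 1 = 21.00
OB = -1600 * 21.00 / 132 = -254.55%


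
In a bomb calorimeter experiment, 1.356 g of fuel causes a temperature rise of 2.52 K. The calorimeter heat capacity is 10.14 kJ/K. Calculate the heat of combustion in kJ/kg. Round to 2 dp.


Hc = C_cal * delta_T / m_fuel
Q_released = 10.14 * 2.52 = 25.5528 kJ
m_fuel = 1.356 g = 1.356/1000 kg = 0.001356 kg
Hc = 25.5528 / 0.001356 = 18844.25 kJ/kg
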